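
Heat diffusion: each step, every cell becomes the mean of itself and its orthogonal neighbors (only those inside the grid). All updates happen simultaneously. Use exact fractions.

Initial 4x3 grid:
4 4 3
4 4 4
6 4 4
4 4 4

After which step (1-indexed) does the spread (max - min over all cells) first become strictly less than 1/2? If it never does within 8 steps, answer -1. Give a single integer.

Step 1: max=14/3, min=11/3, spread=1
Step 2: max=271/60, min=67/18, spread=143/180
Step 3: max=2371/540, min=823/216, spread=209/360
Step 4: max=69841/16200, min=504083/129600, spread=3643/8640
  -> spread < 1/2 first at step 4
Step 5: max=4158149/972000, min=30588607/7776000, spread=178439/518400
Step 6: max=247191451/58320000, min=1854857633/466560000, spread=1635653/6220800
Step 7: max=7372066567/1749600000, min=112043259547/27993600000, spread=78797407/373248000
Step 8: max=54996830791/13122000000, min=6761348045873/1679616000000, spread=741990121/4478976000

Answer: 4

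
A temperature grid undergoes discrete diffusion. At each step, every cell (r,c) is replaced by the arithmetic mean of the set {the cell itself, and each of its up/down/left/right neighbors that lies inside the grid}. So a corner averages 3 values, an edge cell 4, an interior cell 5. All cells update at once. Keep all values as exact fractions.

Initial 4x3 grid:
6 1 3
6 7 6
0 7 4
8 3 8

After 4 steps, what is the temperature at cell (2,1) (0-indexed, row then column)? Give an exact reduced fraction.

Answer: 57571/11250

Derivation:
Step 1: cell (2,1) = 21/5
Step 2: cell (2,1) = 138/25
Step 3: cell (2,1) = 29593/6000
Step 4: cell (2,1) = 57571/11250
Full grid after step 4:
  588907/129600 3973783/864000 591157/129600
  516361/108000 1702847/360000 1055597/216000
  523901/108000 57571/11250 366559/72000
  327991/64800 2202389/432000 19237/3600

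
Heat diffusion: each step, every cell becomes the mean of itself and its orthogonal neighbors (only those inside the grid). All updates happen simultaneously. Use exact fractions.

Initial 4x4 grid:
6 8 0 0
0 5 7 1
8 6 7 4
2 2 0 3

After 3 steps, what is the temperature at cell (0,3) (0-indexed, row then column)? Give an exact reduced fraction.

Answer: 1201/432

Derivation:
Step 1: cell (0,3) = 1/3
Step 2: cell (0,3) = 85/36
Step 3: cell (0,3) = 1201/432
Full grid after step 3:
  10057/2160 3911/900 161/45 1201/432
  33883/7200 27211/6000 23063/6000 4591/1440
  10297/2400 8749/2000 4663/1200 24299/7200
  949/240 557/150 3193/900 6953/2160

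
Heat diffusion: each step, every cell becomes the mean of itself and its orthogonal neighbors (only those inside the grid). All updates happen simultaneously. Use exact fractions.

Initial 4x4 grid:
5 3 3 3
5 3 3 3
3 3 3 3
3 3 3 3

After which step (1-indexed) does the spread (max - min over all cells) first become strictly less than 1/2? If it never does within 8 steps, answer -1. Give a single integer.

Answer: 6

Derivation:
Step 1: max=13/3, min=3, spread=4/3
Step 2: max=71/18, min=3, spread=17/18
Step 3: max=509/135, min=3, spread=104/135
Step 4: max=7357/2025, min=3, spread=1282/2025
Step 5: max=215551/60750, min=13579/4500, spread=64469/121500
Step 6: max=25369831/7290000, min=819529/270000, spread=810637/1822500
  -> spread < 1/2 first at step 6
Step 7: max=750381073/218700000, min=1650953/540000, spread=20436277/54675000
Step 8: max=22252353403/6561000000, min=149568241/48600000, spread=515160217/1640250000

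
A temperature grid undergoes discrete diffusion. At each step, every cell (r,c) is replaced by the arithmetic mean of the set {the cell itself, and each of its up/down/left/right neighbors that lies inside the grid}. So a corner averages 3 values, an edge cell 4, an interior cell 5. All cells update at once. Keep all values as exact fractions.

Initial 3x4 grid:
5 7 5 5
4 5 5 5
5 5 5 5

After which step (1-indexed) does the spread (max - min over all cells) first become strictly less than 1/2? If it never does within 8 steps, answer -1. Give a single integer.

Step 1: max=11/2, min=14/3, spread=5/6
Step 2: max=323/60, min=173/36, spread=26/45
Step 3: max=1047/200, min=10627/2160, spread=3403/10800
  -> spread < 1/2 first at step 3
Step 4: max=140173/27000, min=643889/129600, spread=144707/648000
Step 5: max=464089/90000, min=38970691/7776000, spread=5632993/38880000
Step 6: max=3465097/675000, min=2347857209/466560000, spread=236089187/2332800000
Step 7: max=1659613459/324000000, min=141354374731/27993600000, spread=10181140633/139968000000
Step 8: max=99372777431/19440000000, min=8497806344129/1679616000000, spread=440008129547/8398080000000

Answer: 3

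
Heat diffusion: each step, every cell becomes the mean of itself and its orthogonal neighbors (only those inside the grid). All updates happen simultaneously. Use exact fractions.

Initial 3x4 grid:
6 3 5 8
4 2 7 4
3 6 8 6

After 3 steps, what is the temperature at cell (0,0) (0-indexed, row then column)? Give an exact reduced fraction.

Answer: 4627/1080

Derivation:
Step 1: cell (0,0) = 13/3
Step 2: cell (0,0) = 145/36
Step 3: cell (0,0) = 4627/1080
Full grid after step 3:
  4627/1080 32801/7200 38401/7200 757/135
  60947/14400 1798/375 16019/3000 85217/14400
  9749/2160 1093/225 6821/1200 1423/240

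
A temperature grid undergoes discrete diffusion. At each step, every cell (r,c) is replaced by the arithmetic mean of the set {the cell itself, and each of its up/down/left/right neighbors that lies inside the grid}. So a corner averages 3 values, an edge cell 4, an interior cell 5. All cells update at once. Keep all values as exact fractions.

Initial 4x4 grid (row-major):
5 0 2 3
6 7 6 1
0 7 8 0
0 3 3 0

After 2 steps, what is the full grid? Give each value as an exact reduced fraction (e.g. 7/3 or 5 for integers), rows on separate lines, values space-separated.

After step 1:
  11/3 7/2 11/4 2
  9/2 26/5 24/5 5/2
  13/4 5 24/5 9/4
  1 13/4 7/2 1
After step 2:
  35/9 907/240 261/80 29/12
  997/240 23/5 401/100 231/80
  55/16 43/10 407/100 211/80
  5/2 51/16 251/80 9/4

Answer: 35/9 907/240 261/80 29/12
997/240 23/5 401/100 231/80
55/16 43/10 407/100 211/80
5/2 51/16 251/80 9/4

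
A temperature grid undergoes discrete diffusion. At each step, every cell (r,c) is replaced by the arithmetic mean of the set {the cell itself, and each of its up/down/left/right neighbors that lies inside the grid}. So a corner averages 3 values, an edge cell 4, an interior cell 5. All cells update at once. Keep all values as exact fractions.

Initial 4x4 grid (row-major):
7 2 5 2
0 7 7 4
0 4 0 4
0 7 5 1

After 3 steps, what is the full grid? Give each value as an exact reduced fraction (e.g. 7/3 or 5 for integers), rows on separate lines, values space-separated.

Answer: 521/144 9929/2400 29851/7200 8671/2160
1359/400 7447/2000 4793/1200 13763/3600
10123/3600 4069/1200 21761/6000 12271/3600
6011/2160 22871/7200 24167/7200 1447/432

Derivation:
After step 1:
  3 21/4 4 11/3
  7/2 4 23/5 17/4
  1 18/5 4 9/4
  7/3 4 13/4 10/3
After step 2:
  47/12 65/16 1051/240 143/36
  23/8 419/100 417/100 443/120
  313/120 83/25 177/50 83/24
  22/9 791/240 175/48 53/18
After step 3:
  521/144 9929/2400 29851/7200 8671/2160
  1359/400 7447/2000 4793/1200 13763/3600
  10123/3600 4069/1200 21761/6000 12271/3600
  6011/2160 22871/7200 24167/7200 1447/432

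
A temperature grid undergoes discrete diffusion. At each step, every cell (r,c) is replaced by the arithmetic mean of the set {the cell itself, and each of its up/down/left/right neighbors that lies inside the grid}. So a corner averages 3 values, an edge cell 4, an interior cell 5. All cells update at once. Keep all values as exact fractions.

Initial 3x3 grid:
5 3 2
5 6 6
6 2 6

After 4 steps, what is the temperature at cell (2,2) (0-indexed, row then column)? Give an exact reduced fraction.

Step 1: cell (2,2) = 14/3
Step 2: cell (2,2) = 44/9
Step 3: cell (2,2) = 1253/270
Step 4: cell (2,2) = 9467/2025
Full grid after step 4:
  294269/64800 158779/36000 71611/16200
  1990973/432000 276817/60000 485587/108000
  308369/64800 84077/18000 9467/2025

Answer: 9467/2025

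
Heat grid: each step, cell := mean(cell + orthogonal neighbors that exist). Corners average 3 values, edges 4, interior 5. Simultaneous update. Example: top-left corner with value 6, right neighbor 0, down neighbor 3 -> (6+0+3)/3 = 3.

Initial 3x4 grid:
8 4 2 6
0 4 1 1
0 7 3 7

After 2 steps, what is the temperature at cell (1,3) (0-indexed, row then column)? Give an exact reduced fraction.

Step 1: cell (1,3) = 15/4
Step 2: cell (1,3) = 757/240
Full grid after step 2:
  23/6 299/80 259/80 10/3
  47/15 82/25 169/50 757/240
  53/18 203/60 52/15 143/36

Answer: 757/240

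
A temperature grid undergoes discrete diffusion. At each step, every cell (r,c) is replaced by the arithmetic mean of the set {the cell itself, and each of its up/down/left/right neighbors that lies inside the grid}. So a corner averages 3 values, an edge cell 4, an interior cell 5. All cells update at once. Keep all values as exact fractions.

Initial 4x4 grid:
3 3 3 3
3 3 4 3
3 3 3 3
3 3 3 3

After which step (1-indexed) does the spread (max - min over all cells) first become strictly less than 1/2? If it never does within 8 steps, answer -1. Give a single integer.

Answer: 1

Derivation:
Step 1: max=13/4, min=3, spread=1/4
  -> spread < 1/2 first at step 1
Step 2: max=161/50, min=3, spread=11/50
Step 3: max=7567/2400, min=3, spread=367/2400
Step 4: max=33971/10800, min=1813/600, spread=1337/10800
Step 5: max=1013669/324000, min=54469/18000, spread=33227/324000
Step 6: max=30374327/9720000, min=328049/108000, spread=849917/9720000
Step 7: max=908514347/291600000, min=4928533/1620000, spread=21378407/291600000
Step 8: max=27210462371/8748000000, min=1481688343/486000000, spread=540072197/8748000000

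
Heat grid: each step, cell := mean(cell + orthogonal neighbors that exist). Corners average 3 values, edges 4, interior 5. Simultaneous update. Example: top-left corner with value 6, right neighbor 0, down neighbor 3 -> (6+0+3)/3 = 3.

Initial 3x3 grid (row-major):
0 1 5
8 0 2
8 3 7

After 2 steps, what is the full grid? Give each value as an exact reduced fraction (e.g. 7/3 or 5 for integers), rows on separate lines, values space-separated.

Answer: 17/6 299/120 23/9
121/30 163/50 389/120
89/18 529/120 4

Derivation:
After step 1:
  3 3/2 8/3
  4 14/5 7/2
  19/3 9/2 4
After step 2:
  17/6 299/120 23/9
  121/30 163/50 389/120
  89/18 529/120 4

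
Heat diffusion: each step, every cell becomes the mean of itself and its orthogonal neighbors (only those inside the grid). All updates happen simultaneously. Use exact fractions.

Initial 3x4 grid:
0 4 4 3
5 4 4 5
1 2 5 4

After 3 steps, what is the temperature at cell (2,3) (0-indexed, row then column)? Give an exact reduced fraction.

Answer: 8899/2160

Derivation:
Step 1: cell (2,3) = 14/3
Step 2: cell (2,3) = 149/36
Step 3: cell (2,3) = 8899/2160
Full grid after step 3:
  737/240 8009/2400 9019/2400 2873/720
  21397/7200 5089/1500 11573/3000 3659/900
  6493/2160 23977/7200 27607/7200 8899/2160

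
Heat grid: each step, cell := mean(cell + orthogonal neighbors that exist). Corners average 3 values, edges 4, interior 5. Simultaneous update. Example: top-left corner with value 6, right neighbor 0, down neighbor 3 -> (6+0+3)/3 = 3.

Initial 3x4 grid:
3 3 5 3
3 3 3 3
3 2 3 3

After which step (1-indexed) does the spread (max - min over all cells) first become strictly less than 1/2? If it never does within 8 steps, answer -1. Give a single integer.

Step 1: max=11/3, min=8/3, spread=1
Step 2: max=211/60, min=329/120, spread=31/40
Step 3: max=1831/540, min=3029/1080, spread=211/360
Step 4: max=26609/8100, min=93851/32400, spread=839/2160
  -> spread < 1/2 first at step 4
Step 5: max=3163667/972000, min=2841887/972000, spread=5363/16200
Step 6: max=23391821/7290000, min=86527859/29160000, spread=93859/388800
Step 7: max=1393323139/437400000, min=5230638331/1749600000, spread=4568723/23328000
Step 8: max=165975295627/52488000000, min=316224124379/104976000000, spread=8387449/55987200

Answer: 4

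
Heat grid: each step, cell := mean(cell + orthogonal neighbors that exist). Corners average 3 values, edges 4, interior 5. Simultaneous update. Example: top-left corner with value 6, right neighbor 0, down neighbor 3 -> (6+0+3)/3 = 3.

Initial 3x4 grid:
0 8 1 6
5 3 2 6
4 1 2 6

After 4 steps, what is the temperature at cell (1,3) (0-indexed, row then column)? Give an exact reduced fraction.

Step 1: cell (1,3) = 5
Step 2: cell (1,3) = 21/5
Step 3: cell (1,3) = 311/75
Step 4: cell (1,3) = 35183/9000
Full grid after step 4:
  223961/64800 782687/216000 812687/216000 263021/64800
  732817/216000 151159/45000 111631/30000 35183/9000
  205961/64800 716687/216000 754687/216000 248821/64800

Answer: 35183/9000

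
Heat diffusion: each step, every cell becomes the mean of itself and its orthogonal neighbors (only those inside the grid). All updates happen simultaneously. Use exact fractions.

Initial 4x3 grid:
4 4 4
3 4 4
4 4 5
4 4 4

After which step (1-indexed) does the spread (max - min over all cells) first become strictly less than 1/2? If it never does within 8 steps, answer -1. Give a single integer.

Step 1: max=13/3, min=11/3, spread=2/3
Step 2: max=511/120, min=449/120, spread=31/60
Step 3: max=4531/1080, min=4109/1080, spread=211/540
  -> spread < 1/2 first at step 3
Step 4: max=26759/6480, min=25081/6480, spread=839/3240
Step 5: max=199763/48600, min=189037/48600, spread=5363/24300
Step 6: max=4759459/1166400, min=4571741/1166400, spread=93859/583200
Step 7: max=284504723/69984000, min=275367277/69984000, spread=4568723/34992000
Step 8: max=680233849/167961600, min=663458951/167961600, spread=8387449/83980800

Answer: 3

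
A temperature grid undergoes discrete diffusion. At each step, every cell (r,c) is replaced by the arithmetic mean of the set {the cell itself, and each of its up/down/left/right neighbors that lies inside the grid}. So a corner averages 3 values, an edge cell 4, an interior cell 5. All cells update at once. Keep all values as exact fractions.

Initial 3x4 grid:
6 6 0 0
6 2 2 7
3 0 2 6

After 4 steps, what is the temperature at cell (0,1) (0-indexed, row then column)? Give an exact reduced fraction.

Step 1: cell (0,1) = 7/2
Step 2: cell (0,1) = 147/40
Step 3: cell (0,1) = 2089/600
Step 4: cell (0,1) = 3883/1125
Full grid after step 4:
  162637/43200 3883/1125 166169/54000 389821/129600
  1030193/288000 391337/120000 1107061/360000 2684189/864000
  15743/4800 74629/24000 221267/72000 137957/43200

Answer: 3883/1125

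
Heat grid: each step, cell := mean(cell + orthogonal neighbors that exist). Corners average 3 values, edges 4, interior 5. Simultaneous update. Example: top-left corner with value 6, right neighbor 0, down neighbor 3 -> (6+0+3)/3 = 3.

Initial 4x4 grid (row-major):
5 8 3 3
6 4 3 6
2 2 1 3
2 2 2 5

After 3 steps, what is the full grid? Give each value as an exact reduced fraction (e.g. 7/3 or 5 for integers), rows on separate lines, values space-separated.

After step 1:
  19/3 5 17/4 4
  17/4 23/5 17/5 15/4
  3 11/5 11/5 15/4
  2 2 5/2 10/3
After step 2:
  187/36 1211/240 333/80 4
  1091/240 389/100 91/25 149/40
  229/80 14/5 281/100 391/120
  7/3 87/40 301/120 115/36
After step 3:
  5323/1080 32927/7200 10109/2400 317/80
  29687/7200 11953/3000 7291/2000 4387/1200
  301/96 1163/400 901/300 11689/3600
  1769/720 589/240 9619/3600 1613/540

Answer: 5323/1080 32927/7200 10109/2400 317/80
29687/7200 11953/3000 7291/2000 4387/1200
301/96 1163/400 901/300 11689/3600
1769/720 589/240 9619/3600 1613/540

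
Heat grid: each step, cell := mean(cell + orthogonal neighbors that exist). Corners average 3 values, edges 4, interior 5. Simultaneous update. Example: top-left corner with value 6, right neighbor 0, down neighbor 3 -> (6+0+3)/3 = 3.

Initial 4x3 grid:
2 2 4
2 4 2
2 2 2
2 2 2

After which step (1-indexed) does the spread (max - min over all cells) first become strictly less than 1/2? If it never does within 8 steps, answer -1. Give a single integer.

Step 1: max=3, min=2, spread=1
Step 2: max=26/9, min=2, spread=8/9
Step 3: max=9509/3600, min=413/200, spread=83/144
Step 4: max=85169/32400, min=7591/3600, spread=337/648
Step 5: max=4948021/1944000, min=519551/240000, spread=7396579/19440000
  -> spread < 1/2 first at step 5
Step 6: max=293582039/116640000, min=14183273/6480000, spread=61253/186624
Step 7: max=17346341401/6998400000, min=863878057/388800000, spread=14372291/55987200
Step 8: max=1031542572059/419904000000, min=52291492163/23328000000, spread=144473141/671846400

Answer: 5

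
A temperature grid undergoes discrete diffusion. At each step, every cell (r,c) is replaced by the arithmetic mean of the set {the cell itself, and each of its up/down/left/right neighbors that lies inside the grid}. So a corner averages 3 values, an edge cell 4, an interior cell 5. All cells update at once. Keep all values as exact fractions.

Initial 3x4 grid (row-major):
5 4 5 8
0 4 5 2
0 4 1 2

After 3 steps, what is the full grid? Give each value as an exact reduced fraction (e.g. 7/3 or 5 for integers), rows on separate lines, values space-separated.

Answer: 2363/720 1511/400 2629/600 3143/720
39061/14400 9697/3000 10697/3000 55361/14400
2497/1080 18323/7200 21523/7200 3287/1080

Derivation:
After step 1:
  3 9/2 11/2 5
  9/4 17/5 17/5 17/4
  4/3 9/4 3 5/3
After step 2:
  13/4 41/10 23/5 59/12
  599/240 79/25 391/100 859/240
  35/18 599/240 619/240 107/36
After step 3:
  2363/720 1511/400 2629/600 3143/720
  39061/14400 9697/3000 10697/3000 55361/14400
  2497/1080 18323/7200 21523/7200 3287/1080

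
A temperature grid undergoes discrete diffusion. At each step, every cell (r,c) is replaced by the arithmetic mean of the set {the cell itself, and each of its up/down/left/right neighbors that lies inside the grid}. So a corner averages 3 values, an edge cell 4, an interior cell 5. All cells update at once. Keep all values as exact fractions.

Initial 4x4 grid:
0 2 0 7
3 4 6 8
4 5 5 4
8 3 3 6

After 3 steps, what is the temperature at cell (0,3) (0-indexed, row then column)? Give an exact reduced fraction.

Step 1: cell (0,3) = 5
Step 2: cell (0,3) = 5
Step 3: cell (0,3) = 1129/240
Full grid after step 3:
  145/54 21283/7200 9649/2400 1129/240
  23353/7200 5593/1500 8737/2000 3041/600
  10211/2400 1711/400 1766/375 9041/1800
  3289/720 923/200 8321/1800 2609/540

Answer: 1129/240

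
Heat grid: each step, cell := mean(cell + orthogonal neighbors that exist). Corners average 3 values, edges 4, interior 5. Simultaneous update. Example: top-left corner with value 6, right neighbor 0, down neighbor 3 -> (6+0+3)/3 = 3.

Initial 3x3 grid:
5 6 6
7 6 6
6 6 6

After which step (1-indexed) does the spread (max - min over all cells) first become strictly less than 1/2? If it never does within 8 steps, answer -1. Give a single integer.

Step 1: max=19/3, min=23/4, spread=7/12
Step 2: max=92/15, min=71/12, spread=13/60
  -> spread < 1/2 first at step 2
Step 3: max=827/135, min=28573/4800, spread=7483/43200
Step 4: max=656221/108000, min=258143/43200, spread=21727/216000
Step 5: max=5899711/972000, min=34557319/5760000, spread=10906147/155520000
Step 6: max=706040059/116640000, min=933825287/155520000, spread=36295/746496
Step 7: max=10582115837/1749600000, min=56119437589/9331200000, spread=305773/8957952
Step 8: max=2537032579381/419904000000, min=3369293694383/559872000000, spread=2575951/107495424

Answer: 2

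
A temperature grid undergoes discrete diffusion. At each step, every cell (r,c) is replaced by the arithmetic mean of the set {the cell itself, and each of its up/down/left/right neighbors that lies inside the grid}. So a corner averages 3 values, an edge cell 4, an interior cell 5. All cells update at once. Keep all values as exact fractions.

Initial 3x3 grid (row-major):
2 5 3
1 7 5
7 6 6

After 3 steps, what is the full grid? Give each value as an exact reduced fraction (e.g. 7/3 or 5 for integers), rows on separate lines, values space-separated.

After step 1:
  8/3 17/4 13/3
  17/4 24/5 21/4
  14/3 13/2 17/3
After step 2:
  67/18 321/80 83/18
  983/240 501/100 401/80
  185/36 649/120 209/36
After step 3:
  4259/1080 20827/4800 4909/1080
  64681/14400 28247/6000 24527/4800
  10543/2160 38453/7200 11683/2160

Answer: 4259/1080 20827/4800 4909/1080
64681/14400 28247/6000 24527/4800
10543/2160 38453/7200 11683/2160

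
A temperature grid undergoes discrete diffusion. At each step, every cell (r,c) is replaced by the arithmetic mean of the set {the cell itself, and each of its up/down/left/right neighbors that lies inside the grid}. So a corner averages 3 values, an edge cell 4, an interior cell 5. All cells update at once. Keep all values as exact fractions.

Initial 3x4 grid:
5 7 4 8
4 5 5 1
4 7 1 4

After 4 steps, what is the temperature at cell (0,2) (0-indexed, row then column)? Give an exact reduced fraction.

Answer: 998681/216000

Derivation:
Step 1: cell (0,2) = 6
Step 2: cell (0,2) = 1127/240
Step 3: cell (0,2) = 35813/7200
Step 4: cell (0,2) = 998681/216000
Full grid after step 4:
  162049/32400 1085321/216000 998681/216000 146269/32400
  2139397/432000 418189/90000 25204/5625 1755517/432000
  33547/7200 163991/36000 145301/36000 28357/7200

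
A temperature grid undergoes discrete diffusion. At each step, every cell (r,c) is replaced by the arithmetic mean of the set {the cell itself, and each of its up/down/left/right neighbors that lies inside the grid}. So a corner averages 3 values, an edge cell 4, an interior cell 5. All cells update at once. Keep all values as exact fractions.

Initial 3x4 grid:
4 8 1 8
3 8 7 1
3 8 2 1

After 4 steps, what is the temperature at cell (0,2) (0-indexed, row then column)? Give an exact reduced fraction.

Answer: 1000397/216000

Derivation:
Step 1: cell (0,2) = 6
Step 2: cell (0,2) = 1103/240
Step 3: cell (0,2) = 35921/7200
Step 4: cell (0,2) = 1000397/216000
Full grid after step 4:
  1157/225 372499/72000 1000397/216000 566977/129600
  2240429/432000 881791/180000 1657757/360000 3432883/864000
  80329/16200 1053997/216000 910397/216000 510577/129600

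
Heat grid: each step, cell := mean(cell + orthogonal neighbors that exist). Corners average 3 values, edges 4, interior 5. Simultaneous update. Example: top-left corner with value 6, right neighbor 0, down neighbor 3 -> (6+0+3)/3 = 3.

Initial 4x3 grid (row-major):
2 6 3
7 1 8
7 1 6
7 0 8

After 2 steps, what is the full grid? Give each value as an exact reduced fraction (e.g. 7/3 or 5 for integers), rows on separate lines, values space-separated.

After step 1:
  5 3 17/3
  17/4 23/5 9/2
  11/2 3 23/4
  14/3 4 14/3
After step 2:
  49/12 137/30 79/18
  387/80 387/100 1231/240
  209/48 457/100 215/48
  85/18 49/12 173/36

Answer: 49/12 137/30 79/18
387/80 387/100 1231/240
209/48 457/100 215/48
85/18 49/12 173/36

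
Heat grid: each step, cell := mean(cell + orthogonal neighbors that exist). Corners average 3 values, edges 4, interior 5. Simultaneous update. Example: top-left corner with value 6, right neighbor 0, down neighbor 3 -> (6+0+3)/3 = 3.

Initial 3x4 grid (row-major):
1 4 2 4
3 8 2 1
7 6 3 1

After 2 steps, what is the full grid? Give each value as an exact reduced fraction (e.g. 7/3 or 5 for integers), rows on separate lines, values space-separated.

After step 1:
  8/3 15/4 3 7/3
  19/4 23/5 16/5 2
  16/3 6 3 5/3
After step 2:
  67/18 841/240 737/240 22/9
  347/80 223/50 79/25 23/10
  193/36 71/15 52/15 20/9

Answer: 67/18 841/240 737/240 22/9
347/80 223/50 79/25 23/10
193/36 71/15 52/15 20/9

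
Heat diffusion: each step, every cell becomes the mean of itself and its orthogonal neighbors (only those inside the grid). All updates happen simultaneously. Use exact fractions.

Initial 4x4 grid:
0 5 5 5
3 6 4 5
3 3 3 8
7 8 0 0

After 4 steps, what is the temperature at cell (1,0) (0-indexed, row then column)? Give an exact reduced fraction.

Answer: 52567/13500

Derivation:
Step 1: cell (1,0) = 3
Step 2: cell (1,0) = 52/15
Step 3: cell (1,0) = 3413/900
Step 4: cell (1,0) = 52567/13500
Full grid after step 4:
  243469/64800 866047/216000 35333/8000 100253/21600
  52567/13500 732811/180000 258067/60000 53147/12000
  1049/250 247927/60000 728467/180000 431963/108000
  93593/21600 100249/24000 832201/216000 240853/64800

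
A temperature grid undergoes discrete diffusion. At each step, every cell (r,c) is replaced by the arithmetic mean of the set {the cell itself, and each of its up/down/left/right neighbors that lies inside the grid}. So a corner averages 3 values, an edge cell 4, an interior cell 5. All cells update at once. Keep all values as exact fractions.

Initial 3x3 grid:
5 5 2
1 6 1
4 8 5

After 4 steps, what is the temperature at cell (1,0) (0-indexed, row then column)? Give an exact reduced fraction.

Answer: 303929/72000

Derivation:
Step 1: cell (1,0) = 4
Step 2: cell (1,0) = 81/20
Step 3: cell (1,0) = 1719/400
Step 4: cell (1,0) = 303929/72000
Full grid after step 4:
  263347/64800 1698199/432000 15817/4050
  303929/72000 1517551/360000 1759699/432000
  579169/129600 1269091/288000 565019/129600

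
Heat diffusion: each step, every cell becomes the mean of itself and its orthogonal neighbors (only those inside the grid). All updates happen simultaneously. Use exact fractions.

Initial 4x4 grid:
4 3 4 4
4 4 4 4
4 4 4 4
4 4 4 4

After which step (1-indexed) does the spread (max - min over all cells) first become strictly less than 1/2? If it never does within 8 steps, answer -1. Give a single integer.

Step 1: max=4, min=11/3, spread=1/3
  -> spread < 1/2 first at step 1
Step 2: max=4, min=449/120, spread=31/120
Step 3: max=4, min=4109/1080, spread=211/1080
Step 4: max=4, min=415157/108000, spread=16843/108000
Step 5: max=35921/9000, min=3749357/972000, spread=130111/972000
Step 6: max=2152841/540000, min=112997633/29160000, spread=3255781/29160000
Step 7: max=2148893/540000, min=3398846309/874800000, spread=82360351/874800000
Step 8: max=386293559/97200000, min=102224683109/26244000000, spread=2074577821/26244000000

Answer: 1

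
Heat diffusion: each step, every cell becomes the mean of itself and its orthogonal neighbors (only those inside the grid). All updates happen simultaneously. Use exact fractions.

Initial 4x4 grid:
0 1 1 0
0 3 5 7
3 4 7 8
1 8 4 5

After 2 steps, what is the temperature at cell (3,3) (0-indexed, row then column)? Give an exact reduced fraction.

Step 1: cell (3,3) = 17/3
Step 2: cell (3,3) = 221/36
Full grid after step 2:
  37/36 89/60 77/30 113/36
  193/120 299/100 391/100 1141/240
  25/8 389/100 559/100 1381/240
  41/12 77/16 1291/240 221/36

Answer: 221/36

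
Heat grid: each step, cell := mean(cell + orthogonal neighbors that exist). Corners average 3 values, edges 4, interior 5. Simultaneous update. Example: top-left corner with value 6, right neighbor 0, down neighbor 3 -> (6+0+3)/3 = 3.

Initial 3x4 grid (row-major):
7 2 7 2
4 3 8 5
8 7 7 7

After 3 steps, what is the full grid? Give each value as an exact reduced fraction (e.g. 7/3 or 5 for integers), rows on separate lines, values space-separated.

After step 1:
  13/3 19/4 19/4 14/3
  11/2 24/5 6 11/2
  19/3 25/4 29/4 19/3
After step 2:
  175/36 559/120 121/24 179/36
  629/120 273/50 283/50 45/8
  217/36 739/120 155/24 229/36
After step 3:
  2657/540 18019/3600 18299/3600 563/108
  38863/7200 16307/3000 5649/1000 13571/2400
  3137/540 10847/1800 11087/1800 166/27

Answer: 2657/540 18019/3600 18299/3600 563/108
38863/7200 16307/3000 5649/1000 13571/2400
3137/540 10847/1800 11087/1800 166/27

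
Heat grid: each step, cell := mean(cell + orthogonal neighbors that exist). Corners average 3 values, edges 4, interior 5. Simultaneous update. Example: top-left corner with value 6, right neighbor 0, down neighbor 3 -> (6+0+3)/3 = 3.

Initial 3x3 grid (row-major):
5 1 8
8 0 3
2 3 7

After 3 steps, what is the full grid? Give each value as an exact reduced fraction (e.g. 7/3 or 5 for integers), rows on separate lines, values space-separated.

After step 1:
  14/3 7/2 4
  15/4 3 9/2
  13/3 3 13/3
After step 2:
  143/36 91/24 4
  63/16 71/20 95/24
  133/36 11/3 71/18
After step 3:
  1685/432 5513/1440 47/12
  3637/960 4537/1200 5563/1440
  1627/432 1337/360 833/216

Answer: 1685/432 5513/1440 47/12
3637/960 4537/1200 5563/1440
1627/432 1337/360 833/216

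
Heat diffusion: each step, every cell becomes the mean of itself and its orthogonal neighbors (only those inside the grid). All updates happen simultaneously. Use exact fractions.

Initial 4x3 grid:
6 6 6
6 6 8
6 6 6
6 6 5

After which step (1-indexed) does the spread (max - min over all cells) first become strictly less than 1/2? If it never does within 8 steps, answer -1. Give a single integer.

Step 1: max=20/3, min=17/3, spread=1
Step 2: max=1549/240, min=281/48, spread=3/5
Step 3: max=13759/2160, min=853/144, spread=241/540
  -> spread < 1/2 first at step 3
Step 4: max=407389/64800, min=85837/14400, spread=8449/25920
Step 5: max=12160423/1944000, min=15499369/2592000, spread=428717/1555200
Step 6: max=362740201/58320000, min=934059211/155520000, spread=3989759/18662400
Step 7: max=10845560317/1749600000, min=2081552587/345600000, spread=196928221/1119744000
Step 8: max=162188458457/26244000000, min=3381422015291/559872000000, spread=1886362363/13436928000

Answer: 3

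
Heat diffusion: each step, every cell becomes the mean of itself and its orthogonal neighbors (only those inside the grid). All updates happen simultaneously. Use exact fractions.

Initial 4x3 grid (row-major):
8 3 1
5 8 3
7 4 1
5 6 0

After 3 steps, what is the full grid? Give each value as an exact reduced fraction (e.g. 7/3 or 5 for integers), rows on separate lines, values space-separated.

After step 1:
  16/3 5 7/3
  7 23/5 13/4
  21/4 26/5 2
  6 15/4 7/3
After step 2:
  52/9 259/60 127/36
  1331/240 501/100 731/240
  469/80 104/25 767/240
  5 1037/240 97/36
After step 3:
  11261/2160 16769/3600 7841/2160
  39953/7200 13247/3000 26603/7200
  12341/2400 27059/6000 23573/7200
  911/180 58231/14400 919/270

Answer: 11261/2160 16769/3600 7841/2160
39953/7200 13247/3000 26603/7200
12341/2400 27059/6000 23573/7200
911/180 58231/14400 919/270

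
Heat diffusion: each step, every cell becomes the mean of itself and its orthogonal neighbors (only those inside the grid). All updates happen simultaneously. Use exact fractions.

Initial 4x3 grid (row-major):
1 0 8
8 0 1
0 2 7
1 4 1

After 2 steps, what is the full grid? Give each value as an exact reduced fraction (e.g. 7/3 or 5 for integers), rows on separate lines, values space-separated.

After step 1:
  3 9/4 3
  9/4 11/5 4
  11/4 13/5 11/4
  5/3 2 4
After step 2:
  5/2 209/80 37/12
  51/20 133/50 239/80
  139/60 123/50 267/80
  77/36 77/30 35/12

Answer: 5/2 209/80 37/12
51/20 133/50 239/80
139/60 123/50 267/80
77/36 77/30 35/12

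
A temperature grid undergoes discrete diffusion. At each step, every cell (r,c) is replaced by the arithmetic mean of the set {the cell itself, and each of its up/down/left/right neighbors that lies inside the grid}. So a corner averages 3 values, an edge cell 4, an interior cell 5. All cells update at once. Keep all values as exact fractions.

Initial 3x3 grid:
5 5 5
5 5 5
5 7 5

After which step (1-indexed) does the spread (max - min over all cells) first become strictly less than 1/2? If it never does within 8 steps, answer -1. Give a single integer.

Answer: 3

Derivation:
Step 1: max=17/3, min=5, spread=2/3
Step 2: max=667/120, min=5, spread=67/120
Step 3: max=5837/1080, min=507/100, spread=1807/5400
  -> spread < 1/2 first at step 3
Step 4: max=2317963/432000, min=13861/2700, spread=33401/144000
Step 5: max=20669933/3888000, min=1393391/270000, spread=3025513/19440000
Step 6: max=8240926867/1555200000, min=74755949/14400000, spread=53531/497664
Step 7: max=492592925849/93312000000, min=20231116051/3888000000, spread=450953/5971968
Step 8: max=29502503560603/5598720000000, min=2433808610519/466560000000, spread=3799043/71663616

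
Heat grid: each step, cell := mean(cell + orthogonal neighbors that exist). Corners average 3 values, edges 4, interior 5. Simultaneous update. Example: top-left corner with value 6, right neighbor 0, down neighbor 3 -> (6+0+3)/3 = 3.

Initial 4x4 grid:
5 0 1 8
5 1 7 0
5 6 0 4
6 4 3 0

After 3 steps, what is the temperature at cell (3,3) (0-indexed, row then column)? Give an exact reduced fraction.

Answer: 1141/432

Derivation:
Step 1: cell (3,3) = 7/3
Step 2: cell (3,3) = 61/36
Step 3: cell (3,3) = 1141/432
Full grid after step 3:
  7493/2160 21233/7200 2689/800 1103/360
  13069/3600 21851/6000 2841/1000 2649/800
  215/48 1761/500 19799/6000 3493/1440
  791/180 973/240 1967/720 1141/432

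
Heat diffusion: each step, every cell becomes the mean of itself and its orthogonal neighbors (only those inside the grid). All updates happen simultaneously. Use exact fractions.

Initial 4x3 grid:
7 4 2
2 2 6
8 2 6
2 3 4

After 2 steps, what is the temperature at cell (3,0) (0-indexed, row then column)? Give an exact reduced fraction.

Answer: 127/36

Derivation:
Step 1: cell (3,0) = 13/3
Step 2: cell (3,0) = 127/36
Full grid after step 2:
  77/18 917/240 47/12
  947/240 199/50 157/40
  1007/240 363/100 511/120
  127/36 937/240 139/36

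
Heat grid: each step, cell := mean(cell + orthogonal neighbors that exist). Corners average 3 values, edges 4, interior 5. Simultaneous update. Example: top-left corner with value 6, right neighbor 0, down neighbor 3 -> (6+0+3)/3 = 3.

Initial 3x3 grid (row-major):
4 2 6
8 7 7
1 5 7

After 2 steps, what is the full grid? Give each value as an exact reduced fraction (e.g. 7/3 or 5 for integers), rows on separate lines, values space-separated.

Answer: 173/36 1213/240 11/2
151/30 273/50 1433/240
44/9 109/20 217/36

Derivation:
After step 1:
  14/3 19/4 5
  5 29/5 27/4
  14/3 5 19/3
After step 2:
  173/36 1213/240 11/2
  151/30 273/50 1433/240
  44/9 109/20 217/36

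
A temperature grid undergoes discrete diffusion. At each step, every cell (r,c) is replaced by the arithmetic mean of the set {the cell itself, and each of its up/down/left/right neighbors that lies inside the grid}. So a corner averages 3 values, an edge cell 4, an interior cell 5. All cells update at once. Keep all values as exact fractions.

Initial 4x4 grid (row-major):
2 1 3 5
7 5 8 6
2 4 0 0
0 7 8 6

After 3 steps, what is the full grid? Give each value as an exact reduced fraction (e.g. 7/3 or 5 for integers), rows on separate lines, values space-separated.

Answer: 1597/432 2729/720 15197/3600 9199/2160
5281/1440 4867/1200 24841/6000 31219/7200
3029/800 7893/2000 5141/1200 5999/1440
2707/720 4981/1200 3091/720 1883/432

Derivation:
After step 1:
  10/3 11/4 17/4 14/3
  4 5 22/5 19/4
  13/4 18/5 4 3
  3 19/4 21/4 14/3
After step 2:
  121/36 23/6 241/60 41/9
  187/48 79/20 112/25 1009/240
  277/80 103/25 81/20 197/48
  11/3 83/20 14/3 155/36
After step 3:
  1597/432 2729/720 15197/3600 9199/2160
  5281/1440 4867/1200 24841/6000 31219/7200
  3029/800 7893/2000 5141/1200 5999/1440
  2707/720 4981/1200 3091/720 1883/432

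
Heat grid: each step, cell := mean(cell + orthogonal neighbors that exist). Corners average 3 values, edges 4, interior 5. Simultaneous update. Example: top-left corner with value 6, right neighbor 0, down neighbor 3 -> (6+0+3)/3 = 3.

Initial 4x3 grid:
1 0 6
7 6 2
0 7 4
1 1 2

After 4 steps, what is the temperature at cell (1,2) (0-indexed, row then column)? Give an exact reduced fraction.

Step 1: cell (1,2) = 9/2
Step 2: cell (1,2) = 919/240
Step 3: cell (1,2) = 5291/1440
Step 4: cell (1,2) = 154583/43200
Full grid after step 4:
  87349/25920 600247/172800 91729/25920
  145133/43200 49957/14400 154583/43200
  132557/43200 15677/4800 144307/43200
  73351/25920 166471/57600 80051/25920

Answer: 154583/43200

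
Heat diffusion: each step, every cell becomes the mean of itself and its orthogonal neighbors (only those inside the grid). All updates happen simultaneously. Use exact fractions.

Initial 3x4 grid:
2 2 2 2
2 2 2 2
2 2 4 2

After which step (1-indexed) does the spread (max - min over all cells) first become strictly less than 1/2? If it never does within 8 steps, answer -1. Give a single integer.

Step 1: max=8/3, min=2, spread=2/3
Step 2: max=151/60, min=2, spread=31/60
Step 3: max=1291/540, min=2, spread=211/540
  -> spread < 1/2 first at step 3
Step 4: max=124897/54000, min=1847/900, spread=14077/54000
Step 5: max=1112407/486000, min=111683/54000, spread=5363/24300
Step 6: max=32900809/14580000, min=62869/30000, spread=93859/583200
Step 7: max=1959874481/874800000, min=102536467/48600000, spread=4568723/34992000
Step 8: max=116756435629/52488000000, min=3097618889/1458000000, spread=8387449/83980800

Answer: 3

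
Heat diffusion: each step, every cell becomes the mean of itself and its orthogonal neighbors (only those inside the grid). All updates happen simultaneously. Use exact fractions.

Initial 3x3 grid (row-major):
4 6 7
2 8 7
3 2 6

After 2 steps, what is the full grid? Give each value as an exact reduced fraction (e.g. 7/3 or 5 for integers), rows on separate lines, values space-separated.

Answer: 29/6 263/48 239/36
187/48 109/20 71/12
34/9 205/48 67/12

Derivation:
After step 1:
  4 25/4 20/3
  17/4 5 7
  7/3 19/4 5
After step 2:
  29/6 263/48 239/36
  187/48 109/20 71/12
  34/9 205/48 67/12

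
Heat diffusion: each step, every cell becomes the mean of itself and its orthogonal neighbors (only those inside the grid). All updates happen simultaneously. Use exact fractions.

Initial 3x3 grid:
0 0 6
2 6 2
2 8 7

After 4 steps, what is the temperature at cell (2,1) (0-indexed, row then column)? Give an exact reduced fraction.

Step 1: cell (2,1) = 23/4
Step 2: cell (2,1) = 1141/240
Step 3: cell (2,1) = 66287/14400
Step 4: cell (2,1) = 3664189/864000
Full grid after step 4:
  187321/64800 679391/216000 470867/129600
  1416407/432000 226703/60000 3535439/864000
  55963/14400 3664189/864000 149573/32400

Answer: 3664189/864000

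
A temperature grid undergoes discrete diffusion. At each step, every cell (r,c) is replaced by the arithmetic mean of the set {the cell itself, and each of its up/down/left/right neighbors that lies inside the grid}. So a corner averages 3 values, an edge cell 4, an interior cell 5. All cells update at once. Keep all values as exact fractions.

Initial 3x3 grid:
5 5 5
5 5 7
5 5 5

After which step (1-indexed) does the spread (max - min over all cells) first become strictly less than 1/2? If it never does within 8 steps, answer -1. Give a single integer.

Answer: 3

Derivation:
Step 1: max=17/3, min=5, spread=2/3
Step 2: max=667/120, min=5, spread=67/120
Step 3: max=5837/1080, min=507/100, spread=1807/5400
  -> spread < 1/2 first at step 3
Step 4: max=2317963/432000, min=13861/2700, spread=33401/144000
Step 5: max=20669933/3888000, min=1393391/270000, spread=3025513/19440000
Step 6: max=8240926867/1555200000, min=74755949/14400000, spread=53531/497664
Step 7: max=492592925849/93312000000, min=20231116051/3888000000, spread=450953/5971968
Step 8: max=29502503560603/5598720000000, min=2433808610519/466560000000, spread=3799043/71663616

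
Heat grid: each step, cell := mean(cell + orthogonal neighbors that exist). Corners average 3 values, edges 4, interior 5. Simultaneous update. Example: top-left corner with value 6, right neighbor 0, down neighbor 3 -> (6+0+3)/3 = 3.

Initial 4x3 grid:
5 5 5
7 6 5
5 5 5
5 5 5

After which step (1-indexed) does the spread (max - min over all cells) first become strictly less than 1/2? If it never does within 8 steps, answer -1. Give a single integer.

Answer: 3

Derivation:
Step 1: max=23/4, min=5, spread=3/4
Step 2: max=1351/240, min=5, spread=151/240
Step 3: max=5963/1080, min=1213/240, spread=1009/2160
  -> spread < 1/2 first at step 3
Step 4: max=707981/129600, min=36767/7200, spread=1847/5184
Step 5: max=42200809/7776000, min=185089/36000, spread=444317/1555200
Step 6: max=2517108911/466560000, min=67028951/12960000, spread=4162667/18662400
Step 7: max=150390920749/27993600000, min=4038824909/777600000, spread=199728961/1119744000
Step 8: max=8992182169991/1679616000000, min=27019565059/5184000000, spread=1902744727/13436928000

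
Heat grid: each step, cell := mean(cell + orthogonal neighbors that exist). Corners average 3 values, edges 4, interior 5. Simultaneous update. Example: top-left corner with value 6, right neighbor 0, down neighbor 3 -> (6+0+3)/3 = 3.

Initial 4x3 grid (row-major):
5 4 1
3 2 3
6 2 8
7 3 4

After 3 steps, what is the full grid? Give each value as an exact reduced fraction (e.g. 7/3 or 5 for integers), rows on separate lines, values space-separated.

Answer: 1273/360 2401/720 6823/2160
31/8 4247/1200 1015/288
3041/720 4999/1200 1909/480
4951/1080 317/72 1063/240

Derivation:
After step 1:
  4 3 8/3
  4 14/5 7/2
  9/2 21/5 17/4
  16/3 4 5
After step 2:
  11/3 187/60 55/18
  153/40 7/2 793/240
  541/120 79/20 339/80
  83/18 139/30 53/12
After step 3:
  1273/360 2401/720 6823/2160
  31/8 4247/1200 1015/288
  3041/720 4999/1200 1909/480
  4951/1080 317/72 1063/240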